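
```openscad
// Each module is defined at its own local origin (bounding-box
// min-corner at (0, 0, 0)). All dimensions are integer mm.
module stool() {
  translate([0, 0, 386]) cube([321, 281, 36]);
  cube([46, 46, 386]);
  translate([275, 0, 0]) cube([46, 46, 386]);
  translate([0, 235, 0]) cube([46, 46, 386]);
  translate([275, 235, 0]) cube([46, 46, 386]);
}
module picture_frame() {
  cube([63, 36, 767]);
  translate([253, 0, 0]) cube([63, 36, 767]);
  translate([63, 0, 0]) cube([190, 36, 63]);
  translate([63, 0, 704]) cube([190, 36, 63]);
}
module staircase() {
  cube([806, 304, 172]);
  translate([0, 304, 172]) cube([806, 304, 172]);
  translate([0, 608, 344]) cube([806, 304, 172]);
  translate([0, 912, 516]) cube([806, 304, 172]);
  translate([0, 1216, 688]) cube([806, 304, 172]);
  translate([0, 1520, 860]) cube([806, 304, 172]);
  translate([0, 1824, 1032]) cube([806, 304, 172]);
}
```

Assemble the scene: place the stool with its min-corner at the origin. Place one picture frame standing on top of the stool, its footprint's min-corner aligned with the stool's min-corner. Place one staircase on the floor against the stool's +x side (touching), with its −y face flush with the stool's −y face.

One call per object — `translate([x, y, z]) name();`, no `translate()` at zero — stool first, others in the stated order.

stool();
translate([0, 0, 422]) picture_frame();
translate([321, 0, 0]) staircase();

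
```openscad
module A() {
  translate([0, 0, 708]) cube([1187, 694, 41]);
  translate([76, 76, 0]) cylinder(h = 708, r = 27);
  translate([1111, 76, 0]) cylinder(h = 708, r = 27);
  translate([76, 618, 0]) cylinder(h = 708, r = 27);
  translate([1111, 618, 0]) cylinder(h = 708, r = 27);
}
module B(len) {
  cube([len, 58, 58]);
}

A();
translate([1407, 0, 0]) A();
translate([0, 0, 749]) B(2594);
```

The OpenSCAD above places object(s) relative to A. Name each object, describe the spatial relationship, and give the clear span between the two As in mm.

Second table starts at x = 1407; first ends at x = 1187; clear span = 1407 − 1187 = 220 mm.

A is a table. B is a beam. A beam spans the tops of two tables. The clear span between the two tables is 220 mm.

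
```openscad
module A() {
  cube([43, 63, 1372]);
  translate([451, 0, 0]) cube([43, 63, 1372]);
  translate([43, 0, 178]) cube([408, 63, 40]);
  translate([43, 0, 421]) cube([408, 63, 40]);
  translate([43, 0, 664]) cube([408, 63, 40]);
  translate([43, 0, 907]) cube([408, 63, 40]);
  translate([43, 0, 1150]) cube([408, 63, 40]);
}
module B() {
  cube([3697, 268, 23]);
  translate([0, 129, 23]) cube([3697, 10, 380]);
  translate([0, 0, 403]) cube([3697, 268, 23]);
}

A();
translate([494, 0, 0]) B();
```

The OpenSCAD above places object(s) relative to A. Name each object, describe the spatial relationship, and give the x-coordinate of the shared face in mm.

A is a ladder. B is an I-beam. The I-beam is against the ladder's +x side, with their −y faces flush. The x-coordinate of the shared face is 494 mm.

The ladder's +x face and the I-beam's −x face are both at x = 494 mm.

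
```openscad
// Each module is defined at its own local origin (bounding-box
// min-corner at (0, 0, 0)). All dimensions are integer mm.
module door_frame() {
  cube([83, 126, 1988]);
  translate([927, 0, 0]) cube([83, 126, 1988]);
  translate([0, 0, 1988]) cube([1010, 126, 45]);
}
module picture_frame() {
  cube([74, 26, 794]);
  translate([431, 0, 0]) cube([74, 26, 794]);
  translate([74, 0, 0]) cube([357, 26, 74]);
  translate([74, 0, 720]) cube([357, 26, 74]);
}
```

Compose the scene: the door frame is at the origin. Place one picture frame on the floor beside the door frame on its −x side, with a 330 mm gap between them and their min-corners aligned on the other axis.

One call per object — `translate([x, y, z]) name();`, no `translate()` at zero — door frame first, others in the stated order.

door_frame();
translate([-835, 0, 0]) picture_frame();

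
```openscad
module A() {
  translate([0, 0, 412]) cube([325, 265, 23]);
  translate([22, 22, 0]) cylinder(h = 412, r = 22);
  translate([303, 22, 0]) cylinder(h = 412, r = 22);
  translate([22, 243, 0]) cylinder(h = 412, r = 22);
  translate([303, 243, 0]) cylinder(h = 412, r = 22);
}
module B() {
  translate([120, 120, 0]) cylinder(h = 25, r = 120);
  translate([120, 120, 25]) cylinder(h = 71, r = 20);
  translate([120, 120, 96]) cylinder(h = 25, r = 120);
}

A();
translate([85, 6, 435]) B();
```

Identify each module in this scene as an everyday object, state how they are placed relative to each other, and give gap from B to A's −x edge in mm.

A is a stool. B is a spool. The spool is on top of the stool. The gap from the spool to the stool's −x edge is 85 mm.

The spool's min-x is at 85; the stool's min-x is 0; gap = 85 mm.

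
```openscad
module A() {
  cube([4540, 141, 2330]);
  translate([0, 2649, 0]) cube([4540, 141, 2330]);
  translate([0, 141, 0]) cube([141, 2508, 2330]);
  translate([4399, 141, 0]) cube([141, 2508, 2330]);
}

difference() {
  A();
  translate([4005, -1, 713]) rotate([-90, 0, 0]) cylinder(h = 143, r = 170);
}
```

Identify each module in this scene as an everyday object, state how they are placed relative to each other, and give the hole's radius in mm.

A is a house frame. The house frame has a circular hole through its front wall. The hole's radius is 170 mm.

The subtracted cylinder has r = 170 mm.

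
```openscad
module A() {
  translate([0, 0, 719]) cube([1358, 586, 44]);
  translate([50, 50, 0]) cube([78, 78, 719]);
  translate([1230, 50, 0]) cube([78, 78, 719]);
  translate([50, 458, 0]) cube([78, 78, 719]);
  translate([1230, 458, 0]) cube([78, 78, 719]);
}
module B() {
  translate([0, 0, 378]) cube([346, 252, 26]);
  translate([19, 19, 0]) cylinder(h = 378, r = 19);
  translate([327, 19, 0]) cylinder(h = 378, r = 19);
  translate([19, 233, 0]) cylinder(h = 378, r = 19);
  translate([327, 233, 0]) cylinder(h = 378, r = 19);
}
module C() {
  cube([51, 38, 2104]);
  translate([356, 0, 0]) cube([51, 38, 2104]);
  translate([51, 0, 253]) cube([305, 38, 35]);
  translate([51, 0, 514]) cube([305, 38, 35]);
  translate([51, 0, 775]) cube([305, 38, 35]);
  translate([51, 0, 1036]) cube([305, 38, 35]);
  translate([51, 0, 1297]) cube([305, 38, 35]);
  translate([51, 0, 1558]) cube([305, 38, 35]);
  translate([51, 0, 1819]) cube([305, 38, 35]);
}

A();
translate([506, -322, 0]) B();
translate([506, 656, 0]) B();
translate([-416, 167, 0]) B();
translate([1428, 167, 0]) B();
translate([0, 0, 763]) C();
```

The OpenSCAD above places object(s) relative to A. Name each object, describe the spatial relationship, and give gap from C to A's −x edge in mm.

A is a table. B is a stool. C is a ladder. Four stools sit around the table at the −y, +y, −x, +x sides. The ladder is on top of the table. The gap from the ladder to the table's −x edge is 0 mm.

The ladder's min-x is at 0; the table's min-x is 0; gap = 0 mm.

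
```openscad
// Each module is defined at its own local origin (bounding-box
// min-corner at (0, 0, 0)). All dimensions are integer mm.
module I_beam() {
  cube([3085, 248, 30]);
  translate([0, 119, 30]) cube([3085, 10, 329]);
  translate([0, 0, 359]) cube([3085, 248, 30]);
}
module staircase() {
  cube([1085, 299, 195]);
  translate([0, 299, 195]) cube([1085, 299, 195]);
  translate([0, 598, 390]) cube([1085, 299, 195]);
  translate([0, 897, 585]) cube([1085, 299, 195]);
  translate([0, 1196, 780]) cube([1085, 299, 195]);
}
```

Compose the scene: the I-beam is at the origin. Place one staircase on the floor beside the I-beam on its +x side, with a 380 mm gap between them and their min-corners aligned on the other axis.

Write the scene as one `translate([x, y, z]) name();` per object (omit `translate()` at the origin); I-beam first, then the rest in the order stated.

I_beam();
translate([3465, 0, 0]) staircase();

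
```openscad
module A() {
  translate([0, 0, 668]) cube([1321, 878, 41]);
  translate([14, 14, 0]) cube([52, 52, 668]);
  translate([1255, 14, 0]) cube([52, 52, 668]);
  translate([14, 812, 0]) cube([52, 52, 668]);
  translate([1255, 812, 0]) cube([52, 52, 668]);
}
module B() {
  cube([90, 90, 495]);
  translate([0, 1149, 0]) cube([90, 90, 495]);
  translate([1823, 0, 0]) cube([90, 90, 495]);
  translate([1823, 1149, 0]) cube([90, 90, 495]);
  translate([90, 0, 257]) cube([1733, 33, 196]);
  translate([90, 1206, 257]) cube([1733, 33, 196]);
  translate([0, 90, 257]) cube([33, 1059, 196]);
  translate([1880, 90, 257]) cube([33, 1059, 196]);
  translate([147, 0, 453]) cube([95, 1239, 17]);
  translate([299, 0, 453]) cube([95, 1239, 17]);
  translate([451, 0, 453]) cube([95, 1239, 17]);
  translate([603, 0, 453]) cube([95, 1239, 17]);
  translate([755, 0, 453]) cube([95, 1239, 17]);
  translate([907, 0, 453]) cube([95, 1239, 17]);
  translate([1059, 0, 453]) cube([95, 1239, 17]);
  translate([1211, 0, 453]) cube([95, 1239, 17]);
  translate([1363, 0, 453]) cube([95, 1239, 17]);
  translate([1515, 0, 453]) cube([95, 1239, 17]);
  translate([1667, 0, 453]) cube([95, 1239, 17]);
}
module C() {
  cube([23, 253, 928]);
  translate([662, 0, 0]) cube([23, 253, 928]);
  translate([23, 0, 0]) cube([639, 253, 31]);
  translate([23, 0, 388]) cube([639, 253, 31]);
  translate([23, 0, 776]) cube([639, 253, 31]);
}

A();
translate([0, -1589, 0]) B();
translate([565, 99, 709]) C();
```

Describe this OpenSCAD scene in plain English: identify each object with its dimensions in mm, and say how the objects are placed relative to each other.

A is a table with a 1321×878 mm rectangular top, 41 mm thick, top surface at z = 709 mm, supported by four 52×52 mm square legs, each inset 14 mm from the nearest pair of top edges, running from the floor.

B is a bed frame 1913 mm long (x) by 1239 mm wide (y). Four 90×90 mm corner posts, 495 mm tall, at the corners of the footprint. Four rails of 33 mm thickness and 196 mm height run between adjacent posts with their undersides at z = 257 mm, their outer faces flush with the outside of the frame (the two x-running rails run between the posts' inner faces; the two y-running rails run between the posts' inner faces). 11 slats, each 95 mm wide (x) and 17 mm thick, lie across the top of the two x-running rails, running the full 1239 mm width of the frame in y; the slats are evenly spaced along x between the inner faces of the end posts with equal gaps (rounded down to the nearest mm) at the −x end and between each pair — any rounding remainder accumulates at the +x end.

C is a bookshelf 685 mm wide overall, 253 mm deep and 928 mm tall. The two sides are 23 mm thick vertical panels. 3 horizontal shelves of 31 mm thickness span between the inner faces of the sides; the lowest shelf sits on the floor and shelves are stacked with a clear vertical gap of 357 mm between each pair.

The bed frame is on the floor beside the table on its −y side. The bookshelf is on top of the table.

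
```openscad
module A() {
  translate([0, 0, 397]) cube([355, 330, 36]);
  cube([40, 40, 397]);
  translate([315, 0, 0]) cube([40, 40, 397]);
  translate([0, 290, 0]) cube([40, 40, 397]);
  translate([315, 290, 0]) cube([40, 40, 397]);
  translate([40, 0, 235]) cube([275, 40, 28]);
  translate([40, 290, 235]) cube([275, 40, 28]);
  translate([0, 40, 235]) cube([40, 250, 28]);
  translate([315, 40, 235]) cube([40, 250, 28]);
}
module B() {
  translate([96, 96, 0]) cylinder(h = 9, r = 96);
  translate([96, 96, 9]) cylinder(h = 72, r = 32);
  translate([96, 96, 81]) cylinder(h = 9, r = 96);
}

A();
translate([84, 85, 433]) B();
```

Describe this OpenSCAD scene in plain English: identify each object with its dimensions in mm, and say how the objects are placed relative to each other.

A is a four-legged stool. The seat is a 355×330×36 mm slab whose top surface is at z = 433 mm; four square legs, each 40×40 mm in cross-section, run from the floor (z = 0) to the underside of the seat, each flush with a corner of the seat. Four stretchers, 40 mm wide and 28 mm tall, connect adjacent legs with their undersides at z = 235 mm, each running between the inner faces of the legs it joins and aligned with the legs' outer faces on the other axis.

B is a spool: two coaxial disc flanges of radius 96 mm and thickness 9 mm, joined by a core cylinder of radius 32 mm and height 72 mm. The lower flange rests on z = 0 and the three cylinders share a vertical axis.

The spool is on top of the stool.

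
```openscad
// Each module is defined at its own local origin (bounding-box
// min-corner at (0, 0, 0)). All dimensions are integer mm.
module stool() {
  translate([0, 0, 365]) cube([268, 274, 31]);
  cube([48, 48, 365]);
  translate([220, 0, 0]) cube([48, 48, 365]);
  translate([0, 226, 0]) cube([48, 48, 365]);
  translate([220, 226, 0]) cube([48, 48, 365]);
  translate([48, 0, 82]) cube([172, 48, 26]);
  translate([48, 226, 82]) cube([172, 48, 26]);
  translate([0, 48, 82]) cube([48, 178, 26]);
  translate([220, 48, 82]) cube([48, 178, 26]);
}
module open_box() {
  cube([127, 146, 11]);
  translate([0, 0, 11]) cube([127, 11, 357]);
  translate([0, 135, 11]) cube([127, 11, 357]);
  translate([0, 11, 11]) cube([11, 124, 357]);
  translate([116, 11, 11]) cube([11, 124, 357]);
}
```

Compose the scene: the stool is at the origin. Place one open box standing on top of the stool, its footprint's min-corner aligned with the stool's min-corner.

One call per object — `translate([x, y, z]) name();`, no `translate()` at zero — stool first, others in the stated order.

stool();
translate([0, 0, 396]) open_box();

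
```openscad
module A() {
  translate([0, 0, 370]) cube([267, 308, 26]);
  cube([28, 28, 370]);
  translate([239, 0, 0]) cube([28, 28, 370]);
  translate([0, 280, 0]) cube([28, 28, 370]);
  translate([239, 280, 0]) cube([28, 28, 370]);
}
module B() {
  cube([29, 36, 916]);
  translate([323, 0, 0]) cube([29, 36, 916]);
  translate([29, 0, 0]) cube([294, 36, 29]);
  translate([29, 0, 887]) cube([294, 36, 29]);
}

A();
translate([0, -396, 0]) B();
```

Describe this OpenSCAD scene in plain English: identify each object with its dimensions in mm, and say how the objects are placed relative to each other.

A is a four-legged stool. The seat is a 267×308×26 mm slab whose top surface is at z = 396 mm; four square legs, each 28×28 mm in cross-section, run from the floor (z = 0) to the underside of the seat, each flush with a corner of the seat.

B is a rectangular picture frame lying in the x–z plane (depth along y). The opening is 294 mm wide (x) by 858 mm tall (z), surrounded by a border 29 mm wide on all four sides. The frame is 36 mm deep and is made of two full-height vertical stiles with two horizontal rails fitted between them.

The picture frame is on the floor beside the stool on its −y side.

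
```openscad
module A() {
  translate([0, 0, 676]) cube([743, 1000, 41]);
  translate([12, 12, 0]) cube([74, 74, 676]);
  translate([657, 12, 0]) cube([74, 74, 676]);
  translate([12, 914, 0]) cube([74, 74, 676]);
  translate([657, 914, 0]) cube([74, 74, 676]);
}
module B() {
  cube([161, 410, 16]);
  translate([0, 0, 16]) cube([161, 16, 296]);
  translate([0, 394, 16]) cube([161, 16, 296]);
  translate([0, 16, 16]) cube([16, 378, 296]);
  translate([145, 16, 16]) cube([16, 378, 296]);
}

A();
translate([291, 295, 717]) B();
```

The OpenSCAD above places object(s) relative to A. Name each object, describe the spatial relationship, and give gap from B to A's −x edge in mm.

A is a table. B is an open box. The open box is on top of the table, centred. The gap from the open box to the table's −x edge is 291 mm.

The open box's min-x is at 291; the table's min-x is 0; gap = 291 mm.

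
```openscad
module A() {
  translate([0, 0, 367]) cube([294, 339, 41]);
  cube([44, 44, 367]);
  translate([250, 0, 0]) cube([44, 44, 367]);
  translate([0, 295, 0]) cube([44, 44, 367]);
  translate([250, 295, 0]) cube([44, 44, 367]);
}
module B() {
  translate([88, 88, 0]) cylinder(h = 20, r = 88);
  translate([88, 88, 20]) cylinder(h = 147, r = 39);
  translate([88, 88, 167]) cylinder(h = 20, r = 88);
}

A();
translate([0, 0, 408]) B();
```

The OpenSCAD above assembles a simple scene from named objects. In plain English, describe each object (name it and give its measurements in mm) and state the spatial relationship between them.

A is a four-legged stool. The seat is 294×339 mm, 41 mm thick, top at z = 408 mm. It stands on four square legs, each 44×44 mm in cross-section, from z = 0 to the seat underside, each flush with a corner of the seat.

B is a spool: two coaxial disc flanges of radius 88 mm and thickness 20 mm, joined by a core cylinder of radius 39 mm and height 147 mm. The lower flange rests on z = 0 and the three cylinders share a vertical axis.

The spool is on top of the stool.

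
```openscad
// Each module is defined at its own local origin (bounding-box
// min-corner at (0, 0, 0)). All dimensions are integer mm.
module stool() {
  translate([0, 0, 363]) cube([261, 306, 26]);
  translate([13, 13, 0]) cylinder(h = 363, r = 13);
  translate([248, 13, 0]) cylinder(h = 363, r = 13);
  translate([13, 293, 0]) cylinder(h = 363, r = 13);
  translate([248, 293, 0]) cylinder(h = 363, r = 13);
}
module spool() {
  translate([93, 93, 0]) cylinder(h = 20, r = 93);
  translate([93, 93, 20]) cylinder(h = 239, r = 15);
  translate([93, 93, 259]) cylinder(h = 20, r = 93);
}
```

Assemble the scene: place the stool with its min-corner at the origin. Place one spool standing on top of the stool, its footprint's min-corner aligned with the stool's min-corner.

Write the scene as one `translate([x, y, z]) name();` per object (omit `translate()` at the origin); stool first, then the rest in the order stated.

stool();
translate([0, 0, 389]) spool();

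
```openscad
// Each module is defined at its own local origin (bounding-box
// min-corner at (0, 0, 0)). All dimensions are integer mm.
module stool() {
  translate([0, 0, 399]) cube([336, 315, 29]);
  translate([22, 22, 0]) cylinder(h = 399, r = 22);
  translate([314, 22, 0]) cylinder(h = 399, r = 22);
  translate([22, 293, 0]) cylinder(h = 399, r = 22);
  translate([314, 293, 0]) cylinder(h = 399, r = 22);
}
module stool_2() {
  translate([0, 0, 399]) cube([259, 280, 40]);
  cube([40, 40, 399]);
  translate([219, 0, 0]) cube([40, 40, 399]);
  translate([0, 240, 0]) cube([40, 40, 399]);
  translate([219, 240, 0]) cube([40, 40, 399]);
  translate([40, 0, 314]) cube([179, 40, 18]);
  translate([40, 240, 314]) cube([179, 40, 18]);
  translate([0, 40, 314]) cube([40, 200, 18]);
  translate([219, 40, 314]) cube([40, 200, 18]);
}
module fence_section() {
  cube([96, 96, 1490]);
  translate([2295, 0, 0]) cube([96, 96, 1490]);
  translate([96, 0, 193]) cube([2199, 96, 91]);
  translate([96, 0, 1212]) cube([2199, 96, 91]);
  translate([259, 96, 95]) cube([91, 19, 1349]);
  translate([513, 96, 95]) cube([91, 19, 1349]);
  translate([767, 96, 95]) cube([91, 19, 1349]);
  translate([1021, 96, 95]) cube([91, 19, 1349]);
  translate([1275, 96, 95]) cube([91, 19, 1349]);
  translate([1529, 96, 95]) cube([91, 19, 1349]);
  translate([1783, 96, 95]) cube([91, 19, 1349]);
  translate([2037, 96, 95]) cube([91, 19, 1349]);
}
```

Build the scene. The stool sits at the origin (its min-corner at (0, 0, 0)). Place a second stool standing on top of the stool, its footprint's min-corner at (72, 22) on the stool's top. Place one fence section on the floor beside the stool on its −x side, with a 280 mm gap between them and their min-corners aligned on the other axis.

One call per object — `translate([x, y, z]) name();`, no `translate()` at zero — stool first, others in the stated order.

stool();
translate([72, 22, 428]) stool_2();
translate([-2671, 0, 0]) fence_section();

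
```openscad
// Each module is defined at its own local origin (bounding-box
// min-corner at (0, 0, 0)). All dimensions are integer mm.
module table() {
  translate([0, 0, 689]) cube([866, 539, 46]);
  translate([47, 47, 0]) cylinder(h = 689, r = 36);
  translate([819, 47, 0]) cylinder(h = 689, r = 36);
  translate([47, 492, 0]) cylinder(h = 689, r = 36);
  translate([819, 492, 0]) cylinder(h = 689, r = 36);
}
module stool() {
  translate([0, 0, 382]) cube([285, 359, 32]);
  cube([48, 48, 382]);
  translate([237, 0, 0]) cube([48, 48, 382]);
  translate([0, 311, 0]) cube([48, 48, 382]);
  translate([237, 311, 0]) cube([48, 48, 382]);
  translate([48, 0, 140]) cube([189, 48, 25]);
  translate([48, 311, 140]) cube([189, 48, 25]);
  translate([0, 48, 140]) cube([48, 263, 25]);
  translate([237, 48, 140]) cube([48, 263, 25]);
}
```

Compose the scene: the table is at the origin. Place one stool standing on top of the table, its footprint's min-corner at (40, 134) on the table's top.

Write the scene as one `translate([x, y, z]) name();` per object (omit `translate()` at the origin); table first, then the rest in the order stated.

table();
translate([40, 134, 735]) stool();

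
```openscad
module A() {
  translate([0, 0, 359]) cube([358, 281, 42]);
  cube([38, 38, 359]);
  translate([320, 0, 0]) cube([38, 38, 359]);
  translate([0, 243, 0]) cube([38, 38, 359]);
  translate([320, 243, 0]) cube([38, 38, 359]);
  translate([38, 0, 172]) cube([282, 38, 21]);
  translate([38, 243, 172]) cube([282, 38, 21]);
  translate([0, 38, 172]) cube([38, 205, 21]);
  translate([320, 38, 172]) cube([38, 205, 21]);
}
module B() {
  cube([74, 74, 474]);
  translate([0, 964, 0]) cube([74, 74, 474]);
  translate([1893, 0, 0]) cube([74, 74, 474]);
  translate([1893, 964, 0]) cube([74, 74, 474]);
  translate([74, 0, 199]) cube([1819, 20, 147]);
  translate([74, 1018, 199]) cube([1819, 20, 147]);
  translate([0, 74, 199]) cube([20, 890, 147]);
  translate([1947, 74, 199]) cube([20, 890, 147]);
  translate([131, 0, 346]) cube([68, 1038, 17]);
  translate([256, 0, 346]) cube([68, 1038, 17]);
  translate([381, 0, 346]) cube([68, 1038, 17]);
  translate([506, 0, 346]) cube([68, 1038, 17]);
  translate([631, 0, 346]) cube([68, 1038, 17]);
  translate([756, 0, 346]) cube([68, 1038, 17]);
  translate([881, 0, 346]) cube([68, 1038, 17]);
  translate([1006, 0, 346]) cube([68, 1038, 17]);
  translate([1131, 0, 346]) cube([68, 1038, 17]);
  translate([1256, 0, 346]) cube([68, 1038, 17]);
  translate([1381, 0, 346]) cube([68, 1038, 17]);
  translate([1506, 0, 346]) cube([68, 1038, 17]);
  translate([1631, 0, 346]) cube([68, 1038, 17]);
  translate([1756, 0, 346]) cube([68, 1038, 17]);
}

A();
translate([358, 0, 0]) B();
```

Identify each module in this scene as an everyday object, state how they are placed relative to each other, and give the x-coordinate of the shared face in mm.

The stool's +x face and the bed frame's −x face are both at x = 358 mm.

A is a stool. B is a bed frame. The bed frame is against the stool's +x side, with their −y faces flush. The x-coordinate of the shared face is 358 mm.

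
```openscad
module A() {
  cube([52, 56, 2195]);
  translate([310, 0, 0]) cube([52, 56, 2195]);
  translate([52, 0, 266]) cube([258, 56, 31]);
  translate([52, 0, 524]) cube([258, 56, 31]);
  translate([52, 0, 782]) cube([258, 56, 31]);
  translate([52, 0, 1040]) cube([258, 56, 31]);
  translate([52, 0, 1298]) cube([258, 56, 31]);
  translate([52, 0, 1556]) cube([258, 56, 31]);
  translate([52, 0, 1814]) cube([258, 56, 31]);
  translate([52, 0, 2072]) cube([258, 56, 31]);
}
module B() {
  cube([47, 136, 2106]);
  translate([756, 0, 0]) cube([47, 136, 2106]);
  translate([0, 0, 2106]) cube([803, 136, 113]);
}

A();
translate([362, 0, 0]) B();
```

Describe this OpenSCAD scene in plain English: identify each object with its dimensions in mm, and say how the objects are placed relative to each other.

A is a straight ladder. Two 52×56 mm vertical rails, 2195 mm tall, stand 362 mm apart (outside-to-outside) with their front faces coplanar on the −y side. 8 rungs, each 56 mm deep and 31 mm tall, span between the inner faces of the rails, front faces flush with the rails. The lowest rung's underside is at z = 266 mm and rungs are spaced 258 mm apart (underside to underside).

B is a door frame. The clear opening is 709 mm wide and 2106 mm high. Two 47 mm wide jambs, 136 mm deep, stand either side of the opening from the floor to the top of the opening. A 113 mm thick head sits across the top of both jambs, spanning the full outside width of the frame.

The door frame is against the ladder's +x side, with their −y faces flush.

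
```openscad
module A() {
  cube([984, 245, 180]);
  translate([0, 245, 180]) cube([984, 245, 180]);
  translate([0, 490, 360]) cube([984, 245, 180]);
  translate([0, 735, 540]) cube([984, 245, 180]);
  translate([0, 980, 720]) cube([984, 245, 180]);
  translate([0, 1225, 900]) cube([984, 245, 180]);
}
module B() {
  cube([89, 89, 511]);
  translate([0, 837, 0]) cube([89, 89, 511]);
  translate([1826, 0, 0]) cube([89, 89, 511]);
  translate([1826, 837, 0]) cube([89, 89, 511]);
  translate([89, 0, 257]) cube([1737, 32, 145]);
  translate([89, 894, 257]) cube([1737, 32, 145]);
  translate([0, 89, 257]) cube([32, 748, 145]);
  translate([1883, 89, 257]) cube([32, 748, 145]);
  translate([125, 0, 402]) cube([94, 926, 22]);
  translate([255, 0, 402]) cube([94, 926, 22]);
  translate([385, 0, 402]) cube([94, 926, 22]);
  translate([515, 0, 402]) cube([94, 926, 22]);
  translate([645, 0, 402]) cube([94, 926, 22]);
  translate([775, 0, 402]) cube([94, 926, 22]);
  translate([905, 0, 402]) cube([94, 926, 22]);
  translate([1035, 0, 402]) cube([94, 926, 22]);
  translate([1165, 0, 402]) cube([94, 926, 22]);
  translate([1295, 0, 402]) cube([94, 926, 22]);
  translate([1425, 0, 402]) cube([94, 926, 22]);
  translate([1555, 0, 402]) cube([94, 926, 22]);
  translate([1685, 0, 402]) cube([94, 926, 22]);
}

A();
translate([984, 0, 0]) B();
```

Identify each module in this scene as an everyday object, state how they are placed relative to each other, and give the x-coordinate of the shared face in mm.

The staircase's +x face and the bed frame's −x face are both at x = 984 mm.

A is a staircase. B is a bed frame. The bed frame is against the staircase's +x side, with their −y faces flush. The x-coordinate of the shared face is 984 mm.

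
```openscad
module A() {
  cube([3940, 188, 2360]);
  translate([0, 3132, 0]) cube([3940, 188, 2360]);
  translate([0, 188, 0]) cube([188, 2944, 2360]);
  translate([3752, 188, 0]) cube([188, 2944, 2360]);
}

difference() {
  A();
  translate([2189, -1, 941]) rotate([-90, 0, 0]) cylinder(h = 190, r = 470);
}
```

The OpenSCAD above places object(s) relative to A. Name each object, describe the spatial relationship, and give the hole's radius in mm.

A is a house frame. The house frame has a circular hole through its front wall. The hole's radius is 470 mm.

The subtracted cylinder has r = 470 mm.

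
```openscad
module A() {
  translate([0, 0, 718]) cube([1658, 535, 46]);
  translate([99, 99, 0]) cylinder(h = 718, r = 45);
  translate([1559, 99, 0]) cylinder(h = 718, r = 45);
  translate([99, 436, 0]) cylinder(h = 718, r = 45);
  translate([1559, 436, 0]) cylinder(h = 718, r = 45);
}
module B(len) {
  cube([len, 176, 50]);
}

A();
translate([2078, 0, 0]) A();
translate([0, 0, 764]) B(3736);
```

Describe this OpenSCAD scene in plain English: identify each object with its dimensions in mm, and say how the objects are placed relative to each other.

A is a table with a 1658×535 mm rectangular top, 46 mm thick, top surface at z = 764 mm, supported by four round legs of 90 mm diameter, each leg's bounding box inset 54 mm from the nearest pair of top edges, running from the floor.

B is a rectangular beam 3736 mm long (x), 176 mm deep (y), 50 mm thick (z).

The beam spans the tops of two tables placed 420 mm apart, resting at z = 764 mm.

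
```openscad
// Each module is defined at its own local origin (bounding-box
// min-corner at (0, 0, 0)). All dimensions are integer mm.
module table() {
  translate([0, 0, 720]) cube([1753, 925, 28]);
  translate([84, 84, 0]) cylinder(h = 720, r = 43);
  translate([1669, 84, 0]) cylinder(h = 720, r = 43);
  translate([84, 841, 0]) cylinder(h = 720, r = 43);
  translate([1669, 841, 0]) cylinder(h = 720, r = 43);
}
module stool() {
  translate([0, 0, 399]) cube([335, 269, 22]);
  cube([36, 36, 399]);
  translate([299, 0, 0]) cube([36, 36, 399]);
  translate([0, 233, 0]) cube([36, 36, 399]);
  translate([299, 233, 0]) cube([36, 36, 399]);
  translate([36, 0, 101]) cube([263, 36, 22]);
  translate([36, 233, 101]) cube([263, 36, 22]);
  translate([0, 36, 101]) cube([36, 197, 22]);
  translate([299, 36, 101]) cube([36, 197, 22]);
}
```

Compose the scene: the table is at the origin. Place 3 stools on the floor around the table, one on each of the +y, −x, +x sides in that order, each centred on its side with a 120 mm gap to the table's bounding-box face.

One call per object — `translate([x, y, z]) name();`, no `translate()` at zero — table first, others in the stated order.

table();
translate([709, 1045, 0]) stool();
translate([-455, 328, 0]) stool();
translate([1873, 328, 0]) stool();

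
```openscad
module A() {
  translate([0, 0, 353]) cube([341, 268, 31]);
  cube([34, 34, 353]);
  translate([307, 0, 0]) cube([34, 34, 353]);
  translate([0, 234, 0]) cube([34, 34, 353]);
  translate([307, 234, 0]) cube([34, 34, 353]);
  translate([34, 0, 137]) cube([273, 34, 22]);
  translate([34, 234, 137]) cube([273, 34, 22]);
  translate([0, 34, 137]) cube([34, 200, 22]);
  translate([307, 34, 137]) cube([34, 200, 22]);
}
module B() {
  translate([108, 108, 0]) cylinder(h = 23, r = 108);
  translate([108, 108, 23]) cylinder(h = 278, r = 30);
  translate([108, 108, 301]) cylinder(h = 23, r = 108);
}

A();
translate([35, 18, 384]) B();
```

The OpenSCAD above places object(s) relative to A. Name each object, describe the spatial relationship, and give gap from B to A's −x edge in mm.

The spool's min-x is at 35; the stool's min-x is 0; gap = 35 mm.

A is a stool. B is a spool. The spool is on top of the stool. The gap from the spool to the stool's −x edge is 35 mm.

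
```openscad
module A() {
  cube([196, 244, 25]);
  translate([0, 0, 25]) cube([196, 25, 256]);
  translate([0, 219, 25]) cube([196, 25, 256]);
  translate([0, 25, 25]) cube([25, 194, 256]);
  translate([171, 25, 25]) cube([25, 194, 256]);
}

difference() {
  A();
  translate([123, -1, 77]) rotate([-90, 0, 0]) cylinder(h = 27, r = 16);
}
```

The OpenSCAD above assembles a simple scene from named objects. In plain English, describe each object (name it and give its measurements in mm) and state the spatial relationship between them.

A is an open storage box with external size 196×244×281 mm and wall thickness 25 mm (the base is also 25 mm thick). The base covers the whole footprint; the four walls stand on the base, with the y-facing walls full-width and the x-facing walls fitting between their inner faces.

The open box has a circular hole of radius 16 mm through its front wall, centred at (x = 123, z = 77).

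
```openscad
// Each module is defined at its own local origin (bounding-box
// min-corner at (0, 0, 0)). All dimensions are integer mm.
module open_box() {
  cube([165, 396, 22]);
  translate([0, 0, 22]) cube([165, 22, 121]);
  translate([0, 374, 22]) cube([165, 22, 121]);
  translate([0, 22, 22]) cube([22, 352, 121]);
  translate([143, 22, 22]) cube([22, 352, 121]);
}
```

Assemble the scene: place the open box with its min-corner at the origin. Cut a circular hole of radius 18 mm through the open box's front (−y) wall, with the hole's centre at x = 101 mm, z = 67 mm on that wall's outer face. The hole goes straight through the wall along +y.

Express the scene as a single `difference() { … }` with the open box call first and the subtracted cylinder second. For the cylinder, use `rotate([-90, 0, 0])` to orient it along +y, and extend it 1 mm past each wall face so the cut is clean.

difference() {
  open_box();
  translate([101, -1, 67]) rotate([-90, 0, 0]) cylinder(h = 24, r = 18);
}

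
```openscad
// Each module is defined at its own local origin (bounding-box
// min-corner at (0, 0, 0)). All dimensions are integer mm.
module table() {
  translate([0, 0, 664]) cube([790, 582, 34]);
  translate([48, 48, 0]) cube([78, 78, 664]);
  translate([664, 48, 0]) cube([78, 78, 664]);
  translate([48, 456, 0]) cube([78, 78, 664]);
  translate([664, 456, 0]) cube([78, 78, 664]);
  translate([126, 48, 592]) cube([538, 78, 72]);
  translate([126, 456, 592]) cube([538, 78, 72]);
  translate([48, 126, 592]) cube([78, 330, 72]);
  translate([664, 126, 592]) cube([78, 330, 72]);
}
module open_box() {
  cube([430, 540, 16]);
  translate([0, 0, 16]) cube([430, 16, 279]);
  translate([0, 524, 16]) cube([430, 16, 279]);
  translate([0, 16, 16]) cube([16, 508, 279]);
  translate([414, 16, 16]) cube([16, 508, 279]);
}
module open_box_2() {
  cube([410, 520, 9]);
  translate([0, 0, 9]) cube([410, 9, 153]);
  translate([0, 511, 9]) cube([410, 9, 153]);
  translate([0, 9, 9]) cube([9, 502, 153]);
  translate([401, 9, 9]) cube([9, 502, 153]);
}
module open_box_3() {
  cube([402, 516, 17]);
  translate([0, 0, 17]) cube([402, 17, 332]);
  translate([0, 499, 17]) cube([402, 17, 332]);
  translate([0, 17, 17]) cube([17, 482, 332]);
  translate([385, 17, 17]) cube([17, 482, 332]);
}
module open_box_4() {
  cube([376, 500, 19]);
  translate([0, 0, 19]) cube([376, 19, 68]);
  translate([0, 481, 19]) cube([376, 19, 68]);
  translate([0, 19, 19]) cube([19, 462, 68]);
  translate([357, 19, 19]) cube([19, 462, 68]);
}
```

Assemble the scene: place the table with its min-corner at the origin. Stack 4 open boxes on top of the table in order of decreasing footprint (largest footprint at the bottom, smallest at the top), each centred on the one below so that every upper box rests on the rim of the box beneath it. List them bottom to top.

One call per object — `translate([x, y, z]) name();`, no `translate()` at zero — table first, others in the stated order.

table();
translate([180, 21, 698]) open_box();
translate([190, 31, 993]) open_box_2();
translate([194, 33, 1155]) open_box_3();
translate([207, 41, 1504]) open_box_4();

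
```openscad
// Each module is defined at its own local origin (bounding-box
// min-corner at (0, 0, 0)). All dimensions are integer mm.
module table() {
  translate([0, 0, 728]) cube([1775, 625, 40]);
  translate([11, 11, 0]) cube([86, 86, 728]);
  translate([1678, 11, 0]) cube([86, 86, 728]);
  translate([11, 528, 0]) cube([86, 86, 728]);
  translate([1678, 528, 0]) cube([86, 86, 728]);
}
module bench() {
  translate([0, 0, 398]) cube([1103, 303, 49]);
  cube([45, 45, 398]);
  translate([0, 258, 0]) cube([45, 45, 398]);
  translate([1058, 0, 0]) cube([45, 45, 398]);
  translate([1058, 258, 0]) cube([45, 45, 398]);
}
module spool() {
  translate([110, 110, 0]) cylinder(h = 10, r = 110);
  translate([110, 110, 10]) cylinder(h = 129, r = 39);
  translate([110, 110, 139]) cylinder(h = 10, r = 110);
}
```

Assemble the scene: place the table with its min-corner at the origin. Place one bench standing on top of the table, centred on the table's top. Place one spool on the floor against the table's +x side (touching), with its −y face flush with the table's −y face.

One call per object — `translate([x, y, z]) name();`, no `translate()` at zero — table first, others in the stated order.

table();
translate([336, 161, 768]) bench();
translate([1775, 0, 0]) spool();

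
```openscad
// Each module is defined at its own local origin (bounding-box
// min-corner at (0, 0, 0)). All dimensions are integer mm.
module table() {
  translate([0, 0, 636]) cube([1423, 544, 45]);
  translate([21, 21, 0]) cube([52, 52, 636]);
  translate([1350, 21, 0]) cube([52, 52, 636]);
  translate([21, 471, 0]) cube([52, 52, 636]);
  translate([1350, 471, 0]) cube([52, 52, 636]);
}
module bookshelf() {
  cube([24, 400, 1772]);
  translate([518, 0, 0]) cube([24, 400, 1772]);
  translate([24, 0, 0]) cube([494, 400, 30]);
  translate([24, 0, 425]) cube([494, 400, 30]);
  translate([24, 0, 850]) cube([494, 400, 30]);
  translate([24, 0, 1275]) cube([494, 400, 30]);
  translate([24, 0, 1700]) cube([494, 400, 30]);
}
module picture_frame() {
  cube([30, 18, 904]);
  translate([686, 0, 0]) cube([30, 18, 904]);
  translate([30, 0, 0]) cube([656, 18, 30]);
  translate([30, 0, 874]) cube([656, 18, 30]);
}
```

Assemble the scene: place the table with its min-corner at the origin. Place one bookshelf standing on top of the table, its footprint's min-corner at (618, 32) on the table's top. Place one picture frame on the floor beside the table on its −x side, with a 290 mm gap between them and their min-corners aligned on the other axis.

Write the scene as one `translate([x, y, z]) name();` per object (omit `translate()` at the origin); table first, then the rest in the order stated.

table();
translate([618, 32, 681]) bookshelf();
translate([-1006, 0, 0]) picture_frame();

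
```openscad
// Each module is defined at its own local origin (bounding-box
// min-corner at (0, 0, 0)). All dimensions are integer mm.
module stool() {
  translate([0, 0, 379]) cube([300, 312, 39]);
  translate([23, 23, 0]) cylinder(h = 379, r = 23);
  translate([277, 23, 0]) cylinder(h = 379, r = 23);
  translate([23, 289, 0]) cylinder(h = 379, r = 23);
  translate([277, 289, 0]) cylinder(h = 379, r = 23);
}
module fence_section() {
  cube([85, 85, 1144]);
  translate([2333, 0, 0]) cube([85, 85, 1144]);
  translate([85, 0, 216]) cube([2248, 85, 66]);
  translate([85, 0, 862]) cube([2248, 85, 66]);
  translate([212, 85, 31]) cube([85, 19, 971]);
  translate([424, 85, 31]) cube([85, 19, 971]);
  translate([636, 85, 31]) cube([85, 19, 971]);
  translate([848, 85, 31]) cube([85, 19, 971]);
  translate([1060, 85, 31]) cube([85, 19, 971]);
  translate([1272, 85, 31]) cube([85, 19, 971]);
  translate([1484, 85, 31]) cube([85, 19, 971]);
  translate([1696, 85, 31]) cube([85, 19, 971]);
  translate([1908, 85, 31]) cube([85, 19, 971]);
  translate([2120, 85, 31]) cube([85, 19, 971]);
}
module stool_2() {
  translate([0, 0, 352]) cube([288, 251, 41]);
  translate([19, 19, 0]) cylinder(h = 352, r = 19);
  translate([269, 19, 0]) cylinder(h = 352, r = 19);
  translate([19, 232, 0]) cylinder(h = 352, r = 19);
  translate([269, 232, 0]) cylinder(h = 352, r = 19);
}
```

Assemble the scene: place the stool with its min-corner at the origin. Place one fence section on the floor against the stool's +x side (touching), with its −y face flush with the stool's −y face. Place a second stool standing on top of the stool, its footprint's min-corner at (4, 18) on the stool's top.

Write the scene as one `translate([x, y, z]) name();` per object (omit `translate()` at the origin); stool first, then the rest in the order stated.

stool();
translate([300, 0, 0]) fence_section();
translate([4, 18, 418]) stool_2();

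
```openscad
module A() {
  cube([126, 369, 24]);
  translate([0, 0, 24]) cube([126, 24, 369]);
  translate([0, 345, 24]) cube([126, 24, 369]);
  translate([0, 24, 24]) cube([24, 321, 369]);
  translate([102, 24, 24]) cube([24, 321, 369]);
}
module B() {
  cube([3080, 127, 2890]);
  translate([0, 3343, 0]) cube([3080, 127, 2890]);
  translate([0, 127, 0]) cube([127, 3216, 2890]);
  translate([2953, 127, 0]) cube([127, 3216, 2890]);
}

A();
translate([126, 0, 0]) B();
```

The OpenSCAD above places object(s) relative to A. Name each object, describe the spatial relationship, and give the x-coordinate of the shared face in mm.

A is an open box. B is a house frame. The house frame is against the open box's +x side, with their −y faces flush. The x-coordinate of the shared face is 126 mm.

The open box's +x face and the house frame's −x face are both at x = 126 mm.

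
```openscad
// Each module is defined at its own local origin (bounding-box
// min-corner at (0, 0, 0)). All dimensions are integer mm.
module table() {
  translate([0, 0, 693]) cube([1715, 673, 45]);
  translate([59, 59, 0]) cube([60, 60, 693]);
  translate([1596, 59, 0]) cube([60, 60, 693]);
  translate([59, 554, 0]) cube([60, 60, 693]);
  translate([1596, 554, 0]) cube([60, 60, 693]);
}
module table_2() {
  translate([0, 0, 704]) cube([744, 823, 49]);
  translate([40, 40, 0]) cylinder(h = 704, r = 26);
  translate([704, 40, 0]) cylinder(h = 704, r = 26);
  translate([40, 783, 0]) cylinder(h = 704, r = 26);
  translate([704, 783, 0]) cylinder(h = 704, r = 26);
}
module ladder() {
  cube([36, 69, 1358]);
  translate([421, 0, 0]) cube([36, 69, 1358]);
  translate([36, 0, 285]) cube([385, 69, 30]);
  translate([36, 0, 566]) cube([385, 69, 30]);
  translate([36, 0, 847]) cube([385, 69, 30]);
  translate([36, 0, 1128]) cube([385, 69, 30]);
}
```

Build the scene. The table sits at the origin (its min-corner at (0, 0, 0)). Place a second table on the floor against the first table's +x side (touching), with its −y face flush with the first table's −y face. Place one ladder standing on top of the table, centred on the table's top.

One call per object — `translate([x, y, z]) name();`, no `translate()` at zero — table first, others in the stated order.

table();
translate([1715, 0, 0]) table_2();
translate([629, 302, 738]) ladder();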